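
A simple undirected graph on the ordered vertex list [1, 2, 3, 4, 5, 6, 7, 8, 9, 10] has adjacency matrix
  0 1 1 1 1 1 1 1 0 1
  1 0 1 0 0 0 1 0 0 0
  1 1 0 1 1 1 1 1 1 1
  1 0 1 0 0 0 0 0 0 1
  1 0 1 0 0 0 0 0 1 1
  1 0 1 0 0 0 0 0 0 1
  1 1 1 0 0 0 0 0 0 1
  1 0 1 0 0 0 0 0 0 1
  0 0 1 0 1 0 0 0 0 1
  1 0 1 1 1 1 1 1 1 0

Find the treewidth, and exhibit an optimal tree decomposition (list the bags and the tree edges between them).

Treewidth 3.
Bags: B1 = {1, 3, 4, 10}  B2 = {1, 3, 7, 10}  B3 = {1, 3, 5, 10}  B4 = {3, 5, 9, 10}  B5 = {1, 2, 3, 7}  B6 = {1, 3, 8, 10}  B7 = {1, 3, 6, 10}
Tree: B1–B2, B2–B3, B3–B4, B2–B5, B2–B6, B6–B7

Every bag has size at most 4, so the width is 4 − 1 = 3 and tw(G) ≤ 3. Conversely, {1, 2, 3, 7} is a clique of size 4, and the vertices of any clique must share a bag in every tree decomposition; so some bag has ≥ 4 vertices and tw(G) ≥ 3. The upper and lower bounds meet at 3, so that is the treewidth.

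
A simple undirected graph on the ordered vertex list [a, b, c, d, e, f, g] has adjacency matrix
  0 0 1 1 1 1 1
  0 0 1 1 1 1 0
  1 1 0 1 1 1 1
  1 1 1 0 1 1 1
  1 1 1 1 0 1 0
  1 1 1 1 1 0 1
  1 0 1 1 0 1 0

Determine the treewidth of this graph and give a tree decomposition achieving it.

Treewidth 4.
One optimal decomposition is:
Bags: B1 = {b, c, d, e, f}  B2 = {a, c, d, e, f}  B3 = {a, c, d, f, g}
Tree: B1–B2, B2–B3

Every bag has size at most 5, so the width is 5 − 1 = 4 and tw(G) ≤ 4. On the other hand G contains the 5-clique {a, c, d, f, g}. A clique must lie in a single bag of any decomposition, so no decomposition can have width below 4. Hence tw(G) = 4 exactly.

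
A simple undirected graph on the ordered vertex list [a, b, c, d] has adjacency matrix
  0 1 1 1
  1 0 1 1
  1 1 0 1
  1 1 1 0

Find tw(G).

3

A width-3 tree decomposition is:
Bags: B1 = {a, b, c, d}
Tree: (single bag)
A single bag containing all 4 vertices is trivially a valid decomposition of width 3. For the lower bound, the 4 vertices {a, b, c, d} are pairwise adjacent, and any tree decomposition puts a clique entirely inside one bag — forcing width ≥ 3. Therefore the treewidth is 3.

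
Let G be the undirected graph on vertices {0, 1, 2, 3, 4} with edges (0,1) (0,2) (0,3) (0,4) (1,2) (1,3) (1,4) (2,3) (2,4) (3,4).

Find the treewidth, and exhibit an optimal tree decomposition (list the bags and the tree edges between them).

Treewidth 4.
One such decomposition:
Bags: B1 = {0, 1, 2, 3, 4}
Tree: (single bag)

A single bag containing all 5 vertices is trivially a valid decomposition of width 4. Conversely, {0, 1, 2, 3, 4} is a clique of size 5, and the vertices of any clique must share a bag in every tree decomposition; so some bag has ≥ 5 vertices and tw(G) ≥ 4. Combining the bounds, tw(G) = 4.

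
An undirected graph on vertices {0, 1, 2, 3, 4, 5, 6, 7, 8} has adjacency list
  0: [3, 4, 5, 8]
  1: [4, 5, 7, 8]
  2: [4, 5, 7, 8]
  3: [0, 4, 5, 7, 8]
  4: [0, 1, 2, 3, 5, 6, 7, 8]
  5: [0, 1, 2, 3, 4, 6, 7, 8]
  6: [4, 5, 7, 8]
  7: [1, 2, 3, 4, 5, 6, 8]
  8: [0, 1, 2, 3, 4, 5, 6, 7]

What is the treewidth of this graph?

4

A width-4 tree decomposition is:
Bags: B1 = {2, 4, 5, 7, 8}  B2 = {3, 4, 5, 7, 8}  B3 = {0, 3, 4, 5, 8}  B4 = {4, 5, 6, 7, 8}  B5 = {1, 4, 5, 7, 8}
Tree: B1–B2, B2–B3, B2–B4, B1–B5
The largest bag has 5 vertices, giving width 4; this decomposition certifies tw(G) ≤ 4. Conversely, {0, 3, 4, 5, 8} is a clique of size 5, and the vertices of any clique must share a bag in every tree decomposition; so some bag has ≥ 5 vertices and tw(G) ≥ 4. The upper and lower bounds meet at 4, so that is the treewidth.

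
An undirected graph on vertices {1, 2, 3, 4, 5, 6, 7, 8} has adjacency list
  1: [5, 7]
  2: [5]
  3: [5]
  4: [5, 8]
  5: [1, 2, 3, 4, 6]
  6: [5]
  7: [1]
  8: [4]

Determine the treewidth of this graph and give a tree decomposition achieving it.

The largest bag has 2 vertices, giving width 1; this decomposition certifies tw(G) ≤ 1. G has an edge, so its treewidth is at least 1. Therefore the treewidth is 1.

Treewidth 1.
One optimal decomposition is:
Bags: B1 = {4, 5}  B2 = {1, 5}  B3 = {4, 8}  B4 = {3, 5}  B5 = {5, 6}  B6 = {2, 5}  B7 = {1, 7}
Tree: B1–B2, B1–B3, B1–B4, B2–B5, B5–B6, B2–B7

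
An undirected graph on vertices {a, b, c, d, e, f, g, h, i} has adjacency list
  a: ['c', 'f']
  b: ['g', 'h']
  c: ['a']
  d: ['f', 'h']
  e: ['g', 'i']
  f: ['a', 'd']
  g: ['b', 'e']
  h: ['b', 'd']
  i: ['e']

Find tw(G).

1

A width-1 tree decomposition is:
Bags: B1 = {a, c}  B2 = {a, f}  B3 = {d, f}  B4 = {d, h}  B5 = {b, h}  B6 = {b, g}  B7 = {e, g}  B8 = {e, i}
Tree: B1–B2, B2–B3, B3–B4, B4–B5, B5–B6, B6–B7, B7–B8
Every bag has size at most 2, so the width is 2 − 1 = 1 and tw(G) ≤ 1. G has an edge, so its treewidth is at least 1. Therefore the treewidth is 1.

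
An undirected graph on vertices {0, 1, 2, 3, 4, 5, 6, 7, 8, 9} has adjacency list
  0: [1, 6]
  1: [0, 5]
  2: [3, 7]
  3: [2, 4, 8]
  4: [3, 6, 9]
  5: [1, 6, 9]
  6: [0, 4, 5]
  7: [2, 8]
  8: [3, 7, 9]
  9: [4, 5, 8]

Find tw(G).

2

A width-2 tree decomposition is:
Bags: B1 = {0, 1, 6}  B2 = {1, 5, 6}  B3 = {4, 5, 6}  B4 = {4, 5, 9}  B5 = {3, 4, 9}  B6 = {3, 8, 9}  B7 = {2, 3, 8}  B8 = {2, 7, 8}
Tree: B1–B2, B2–B3, B3–B4, B4–B5, B5–B6, B6–B7, B7–B8
Every bag has size at most 3, so the width is 3 − 1 = 2 and tw(G) ≤ 2. Since 0–1–5–6–0 is a cycle in G, G is not acyclic. Forests are exactly the graphs of treewidth ≤ 1, so tw(G) ≥ 2. Combining the bounds, tw(G) = 2.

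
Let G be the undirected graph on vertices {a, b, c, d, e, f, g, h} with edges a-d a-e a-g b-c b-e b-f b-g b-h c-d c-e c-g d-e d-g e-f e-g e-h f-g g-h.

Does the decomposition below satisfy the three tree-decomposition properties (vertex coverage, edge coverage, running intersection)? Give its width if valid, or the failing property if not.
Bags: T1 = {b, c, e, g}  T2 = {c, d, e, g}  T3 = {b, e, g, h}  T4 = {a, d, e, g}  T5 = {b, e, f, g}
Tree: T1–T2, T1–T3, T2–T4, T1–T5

Yes; width 3.

Checking the three conditions: (i) the bags cover all of {a, b, c, d, e, f, g, h}; (ii) for each edge, some bag contains both endpoints; (iii) the bags containing any fixed vertex form a subtree. All hold, so the decomposition is valid with width 4 − 1 = 3.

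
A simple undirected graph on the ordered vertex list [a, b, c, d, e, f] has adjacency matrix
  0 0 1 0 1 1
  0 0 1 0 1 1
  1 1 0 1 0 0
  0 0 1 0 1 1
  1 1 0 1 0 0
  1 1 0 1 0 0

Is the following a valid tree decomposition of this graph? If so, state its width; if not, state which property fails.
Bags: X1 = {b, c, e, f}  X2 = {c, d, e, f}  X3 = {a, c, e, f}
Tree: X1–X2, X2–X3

Yes; width 3.

Vertex coverage: the bags together contain {a, b, c, d, e, f}, the full vertex set. Edge coverage: each edge of G has both endpoints in at least one bag. Running intersection: for every vertex, the bags containing it form a connected subtree. All three properties hold, so this is a valid tree decomposition of width max|bag| − 1 = 3, and hence tw(G) ≤ 3.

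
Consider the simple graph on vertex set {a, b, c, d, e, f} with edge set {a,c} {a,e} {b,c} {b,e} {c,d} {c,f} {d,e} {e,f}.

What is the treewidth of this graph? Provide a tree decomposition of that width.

Each bag holds 3 vertices, so the decomposition has width 2, which upper-bounds the treewidth. Since e–a–c–f–e is a cycle in G, G is not acyclic. Forests are exactly the graphs of treewidth ≤ 1, so tw(G) ≥ 2. Hence tw(G) = 2 exactly.

Treewidth 2.
One optimal decomposition is:
Bags: B1 = {a, c, e}  B2 = {c, e, f}  B3 = {b, c, e}  B4 = {c, d, e}
Tree: B1–B2, B2–B3, B3–B4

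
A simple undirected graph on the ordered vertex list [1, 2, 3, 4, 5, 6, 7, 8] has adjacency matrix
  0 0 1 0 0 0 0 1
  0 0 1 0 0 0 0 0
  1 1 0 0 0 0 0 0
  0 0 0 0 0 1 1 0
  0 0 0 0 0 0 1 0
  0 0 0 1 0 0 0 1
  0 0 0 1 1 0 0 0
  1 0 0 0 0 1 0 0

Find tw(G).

A width-1 tree decomposition is:
Bags: B1 = {5, 7}  B2 = {4, 7}  B3 = {4, 6}  B4 = {6, 8}  B5 = {1, 8}  B6 = {1, 3}  B7 = {2, 3}
Tree: B1–B2, B2–B3, B3–B4, B4–B5, B5–B6, B6–B7
The largest bag has 2 vertices, giving width 1; this decomposition certifies tw(G) ≤ 1. Since G has at least one edge (e.g. 5–7), it is not an edgeless graph, so tw(G) ≥ 1. Hence tw(G) = 1 exactly.

1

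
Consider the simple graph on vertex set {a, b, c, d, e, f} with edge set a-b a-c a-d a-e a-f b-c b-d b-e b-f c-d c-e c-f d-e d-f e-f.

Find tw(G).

A width-5 tree decomposition is:
Bags: B1 = {a, b, c, d, e, f}
Tree: (single bag)
With just one bag of size 6, the width is 6 − 1 = 5, so tw(G) ≤ 5. Conversely, {a, b, c, d, e, f} is a clique of size 6, and the vertices of any clique must share a bag in every tree decomposition; so some bag has ≥ 6 vertices and tw(G) ≥ 5. Combining the bounds, tw(G) = 5.

5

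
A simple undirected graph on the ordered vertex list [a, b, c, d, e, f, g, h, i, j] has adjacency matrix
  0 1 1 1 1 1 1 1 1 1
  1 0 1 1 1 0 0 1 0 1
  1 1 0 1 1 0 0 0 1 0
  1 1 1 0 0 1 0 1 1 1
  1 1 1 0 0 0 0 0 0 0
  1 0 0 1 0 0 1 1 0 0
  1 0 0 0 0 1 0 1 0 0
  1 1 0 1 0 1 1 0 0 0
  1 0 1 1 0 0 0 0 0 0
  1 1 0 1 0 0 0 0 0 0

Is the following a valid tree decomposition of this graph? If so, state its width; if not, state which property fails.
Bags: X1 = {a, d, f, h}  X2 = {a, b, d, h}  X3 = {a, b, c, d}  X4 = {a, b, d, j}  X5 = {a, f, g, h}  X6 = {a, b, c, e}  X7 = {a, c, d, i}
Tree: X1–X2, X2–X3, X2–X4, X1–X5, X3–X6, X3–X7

Vertex coverage: the bags together contain {a, b, c, d, e, f, g, h, i, j}, the full vertex set. Edge coverage: each edge of G has both endpoints in at least one bag. Running intersection: for every vertex, the bags containing it form a connected subtree. All three properties hold, so this is a valid tree decomposition of width max|bag| − 1 = 3, and hence tw(G) ≤ 3.

Yes; width 3.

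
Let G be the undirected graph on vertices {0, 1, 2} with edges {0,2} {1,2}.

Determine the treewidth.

1

A width-1 tree decomposition is:
Bags: B1 = {0, 2}  B2 = {1, 2}
Tree: B1–B2
Each bag holds 2 vertices, so the decomposition has width 1, which upper-bounds the treewidth. Since G has at least one edge (e.g. 2–0), it is not an edgeless graph, so tw(G) ≥ 1. Therefore the treewidth is 1.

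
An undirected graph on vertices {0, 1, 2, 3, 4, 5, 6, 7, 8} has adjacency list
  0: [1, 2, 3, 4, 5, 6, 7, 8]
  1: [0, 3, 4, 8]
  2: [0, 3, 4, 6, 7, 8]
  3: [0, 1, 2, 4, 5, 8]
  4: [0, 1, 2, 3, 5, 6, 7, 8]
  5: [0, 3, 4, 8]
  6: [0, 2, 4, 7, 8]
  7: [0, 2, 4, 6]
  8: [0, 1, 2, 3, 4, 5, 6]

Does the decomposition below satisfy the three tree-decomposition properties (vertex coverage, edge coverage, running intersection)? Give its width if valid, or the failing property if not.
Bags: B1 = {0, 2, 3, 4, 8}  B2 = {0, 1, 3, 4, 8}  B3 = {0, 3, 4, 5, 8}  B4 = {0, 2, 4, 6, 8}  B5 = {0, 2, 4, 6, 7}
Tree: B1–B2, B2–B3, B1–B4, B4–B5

Yes; width 4.

Checking the three conditions: (i) the bags cover all of {0, 1, 2, 3, 4, 5, 6, 7, 8}; (ii) for each edge, some bag contains both endpoints; (iii) the bags containing any fixed vertex form a subtree. All hold, so the decomposition is valid with width 5 − 1 = 4.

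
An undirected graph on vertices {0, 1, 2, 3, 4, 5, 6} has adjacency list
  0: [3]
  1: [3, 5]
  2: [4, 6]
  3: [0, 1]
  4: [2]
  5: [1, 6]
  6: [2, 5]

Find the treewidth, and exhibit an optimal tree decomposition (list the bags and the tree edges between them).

Each bag holds 2 vertices, so the decomposition has width 1, which upper-bounds the treewidth. Since G has at least one edge (e.g. 4–2), it is not an edgeless graph, so tw(G) ≥ 1. Hence tw(G) = 1 exactly.

Treewidth 1.
One optimal decomposition is:
Bags: B1 = {2, 4}  B2 = {2, 6}  B3 = {5, 6}  B4 = {1, 5}  B5 = {1, 3}  B6 = {0, 3}
Tree: B1–B2, B2–B3, B3–B4, B4–B5, B5–B6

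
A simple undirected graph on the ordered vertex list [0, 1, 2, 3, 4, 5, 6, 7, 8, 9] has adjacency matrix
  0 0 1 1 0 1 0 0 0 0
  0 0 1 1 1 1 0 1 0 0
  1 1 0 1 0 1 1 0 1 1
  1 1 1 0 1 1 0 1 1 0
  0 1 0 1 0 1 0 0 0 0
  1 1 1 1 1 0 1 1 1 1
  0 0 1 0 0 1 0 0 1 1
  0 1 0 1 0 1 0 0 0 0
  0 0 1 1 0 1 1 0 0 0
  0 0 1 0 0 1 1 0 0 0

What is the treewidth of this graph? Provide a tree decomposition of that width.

Treewidth 3.
One optimal decomposition is:
Bags: B1 = {1, 2, 3, 5}  B2 = {1, 3, 4, 5}  B3 = {2, 3, 5, 8}  B4 = {1, 3, 5, 7}  B5 = {2, 5, 6, 8}  B6 = {2, 5, 6, 9}  B7 = {0, 2, 3, 5}
Tree: B1–B2, B1–B3, B1–B4, B3–B5, B5–B6, B1–B7

The largest bag has 4 vertices, giving width 3; this decomposition certifies tw(G) ≤ 3. Conversely, {2, 5, 6, 9} is a clique of size 4, and the vertices of any clique must share a bag in every tree decomposition; so some bag has ≥ 4 vertices and tw(G) ≥ 3. Hence tw(G) = 3 exactly.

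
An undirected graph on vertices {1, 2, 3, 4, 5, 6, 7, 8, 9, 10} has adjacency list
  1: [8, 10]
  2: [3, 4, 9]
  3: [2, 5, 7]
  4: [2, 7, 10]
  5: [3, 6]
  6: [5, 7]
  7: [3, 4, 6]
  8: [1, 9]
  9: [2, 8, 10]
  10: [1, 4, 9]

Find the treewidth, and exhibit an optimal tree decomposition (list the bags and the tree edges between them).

Each bag holds 3 vertices, so the decomposition has width 2, which upper-bounds the treewidth. The edges 5–6–7–3–5 form a cycle, so G is not a tree and its treewidth is at least 2. Therefore the treewidth is 2.

Treewidth 2.
One such decomposition:
Bags: B1 = {3, 5, 6}  B2 = {3, 6, 7}  B3 = {2, 3, 7}  B4 = {2, 4, 7}  B5 = {2, 4, 9}  B6 = {4, 9, 10}  B7 = {8, 9, 10}  B8 = {1, 8, 10}
Tree: B1–B2, B2–B3, B3–B4, B4–B5, B5–B6, B6–B7, B7–B8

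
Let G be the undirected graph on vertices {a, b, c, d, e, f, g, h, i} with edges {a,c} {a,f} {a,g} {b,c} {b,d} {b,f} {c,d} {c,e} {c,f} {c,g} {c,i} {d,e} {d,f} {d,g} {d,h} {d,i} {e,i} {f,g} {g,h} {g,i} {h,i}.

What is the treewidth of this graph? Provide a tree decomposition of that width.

Each bag holds 4 vertices, so the decomposition has width 3, which upper-bounds the treewidth. Conversely, {d, g, h, i} is a clique of size 4, and the vertices of any clique must share a bag in every tree decomposition; so some bag has ≥ 4 vertices and tw(G) ≥ 3. The upper and lower bounds meet at 3, so that is the treewidth.

Treewidth 3.
Bags: B1 = {c, d, f, g}  B2 = {c, d, g, i}  B3 = {a, c, f, g}  B4 = {c, d, e, i}  B5 = {d, g, h, i}  B6 = {b, c, d, f}
Tree: B1–B2, B1–B3, B2–B4, B2–B5, B1–B6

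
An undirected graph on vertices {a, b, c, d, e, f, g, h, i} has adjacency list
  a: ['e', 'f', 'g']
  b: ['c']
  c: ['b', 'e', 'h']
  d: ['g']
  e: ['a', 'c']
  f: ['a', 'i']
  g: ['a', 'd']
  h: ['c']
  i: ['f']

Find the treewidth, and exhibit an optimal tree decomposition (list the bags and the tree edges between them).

Each bag holds 2 vertices, so the decomposition has width 1, which upper-bounds the treewidth. Since G has at least one edge (e.g. i–f), it is not an edgeless graph, so tw(G) ≥ 1. Combining the bounds, tw(G) = 1.

Treewidth 1.
One optimal decomposition is:
Bags: B1 = {f, i}  B2 = {a, f}  B3 = {a, e}  B4 = {c, e}  B5 = {a, g}  B6 = {d, g}  B7 = {b, c}  B8 = {c, h}
Tree: B1–B2, B2–B3, B3–B4, B3–B5, B5–B6, B4–B7, B7–B8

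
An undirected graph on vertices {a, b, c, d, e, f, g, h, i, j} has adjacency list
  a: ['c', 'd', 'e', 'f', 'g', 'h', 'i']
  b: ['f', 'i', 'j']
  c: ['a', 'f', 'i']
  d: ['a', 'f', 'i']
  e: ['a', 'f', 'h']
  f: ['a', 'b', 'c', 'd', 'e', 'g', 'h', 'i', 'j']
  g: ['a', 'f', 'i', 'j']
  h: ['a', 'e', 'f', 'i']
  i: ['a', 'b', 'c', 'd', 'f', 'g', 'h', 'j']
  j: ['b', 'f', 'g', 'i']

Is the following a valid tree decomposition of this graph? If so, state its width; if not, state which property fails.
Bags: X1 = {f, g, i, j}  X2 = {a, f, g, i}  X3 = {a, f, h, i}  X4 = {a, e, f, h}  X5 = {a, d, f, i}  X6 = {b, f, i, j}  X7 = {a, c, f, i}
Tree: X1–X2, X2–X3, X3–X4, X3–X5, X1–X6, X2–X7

Yes; width 3.

Vertex coverage: the bags together contain {a, b, c, d, e, f, g, h, i, j}, the full vertex set. Edge coverage: each edge of G has both endpoints in at least one bag. Running intersection: for every vertex, the bags containing it form a connected subtree. All three properties hold, so this is a valid tree decomposition of width max|bag| − 1 = 3, and hence tw(G) ≤ 3.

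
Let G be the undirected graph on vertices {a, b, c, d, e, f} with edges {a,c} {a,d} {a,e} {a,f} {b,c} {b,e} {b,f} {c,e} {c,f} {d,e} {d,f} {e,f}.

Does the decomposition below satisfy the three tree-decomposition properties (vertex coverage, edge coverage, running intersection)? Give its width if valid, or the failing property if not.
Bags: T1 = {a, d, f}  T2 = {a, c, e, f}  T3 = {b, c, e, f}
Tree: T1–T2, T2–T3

A tree decomposition must satisfy three properties: every vertex lies in some bag; for every edge, both endpoints lie together in some bag; and for every vertex, the bags containing it form a connected subtree. Here edge (e,d) lies in no bag, so the decomposition is invalid.

No — edge (e,d) lies in no bag.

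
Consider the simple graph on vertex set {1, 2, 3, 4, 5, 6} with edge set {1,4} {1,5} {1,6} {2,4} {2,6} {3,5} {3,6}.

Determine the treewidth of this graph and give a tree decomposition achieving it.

Treewidth 2.
Bags: B1 = {3, 5, 6}  B2 = {1, 5, 6}  B3 = {1, 2, 6}  B4 = {1, 2, 4}
Tree: B1–B2, B2–B3, B3–B4

Each bag holds 3 vertices, so the decomposition has width 2, which upper-bounds the treewidth. The edges 3–5–1–6–3 form a cycle, so G is not a tree and its treewidth is at least 2. Combining the bounds, tw(G) = 2.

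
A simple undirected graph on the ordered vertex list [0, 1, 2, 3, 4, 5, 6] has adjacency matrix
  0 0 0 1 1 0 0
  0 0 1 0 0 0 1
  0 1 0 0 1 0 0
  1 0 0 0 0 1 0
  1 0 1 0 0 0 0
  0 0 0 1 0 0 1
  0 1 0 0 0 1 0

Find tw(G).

A width-2 tree decomposition is:
Bags: B1 = {3, 5, 6}  B2 = {1, 3, 6}  B3 = {1, 2, 3}  B4 = {2, 3, 4}  B5 = {0, 3, 4}
Tree: B1–B2, B2–B3, B3–B4, B4–B5
Each bag holds 3 vertices, so the decomposition has width 2, which upper-bounds the treewidth. The edges 3–5–6–1–2–4–0–3 form a cycle, so G is not a tree and its treewidth is at least 2. Combining the bounds, tw(G) = 2.

2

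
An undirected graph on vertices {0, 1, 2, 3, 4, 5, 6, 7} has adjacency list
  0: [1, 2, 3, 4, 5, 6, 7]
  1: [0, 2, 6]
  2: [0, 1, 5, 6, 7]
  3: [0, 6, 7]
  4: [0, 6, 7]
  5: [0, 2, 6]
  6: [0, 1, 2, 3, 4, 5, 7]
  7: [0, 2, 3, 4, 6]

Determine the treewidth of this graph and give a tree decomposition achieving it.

Treewidth 3.
One optimal decomposition is:
Bags: B1 = {0, 2, 5, 6}  B2 = {0, 2, 6, 7}  B3 = {0, 4, 6, 7}  B4 = {0, 3, 6, 7}  B5 = {0, 1, 2, 6}
Tree: B1–B2, B2–B3, B3–B4, B1–B5

Every bag has size at most 4, so the width is 4 − 1 = 3 and tw(G) ≤ 3. Conversely, {0, 1, 2, 6} is a clique of size 4, and the vertices of any clique must share a bag in every tree decomposition; so some bag has ≥ 4 vertices and tw(G) ≥ 3. Therefore the treewidth is 3.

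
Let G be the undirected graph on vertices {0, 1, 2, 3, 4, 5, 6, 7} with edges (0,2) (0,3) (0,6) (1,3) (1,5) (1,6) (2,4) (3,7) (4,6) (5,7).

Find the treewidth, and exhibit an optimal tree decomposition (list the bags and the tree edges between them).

Treewidth 2.
Bags: B1 = {0, 2, 4}  B2 = {0, 4, 6}  B3 = {0, 3, 6}  B4 = {1, 3, 6}  B5 = {1, 3, 7}  B6 = {1, 5, 7}
Tree: B1–B2, B2–B3, B3–B4, B4–B5, B5–B6

Every bag has size at most 3, so the width is 3 − 1 = 2 and tw(G) ≤ 2. For the lower bound, G contains the cycle 2–4–6–0–2, so G is not a forest; only forests have treewidth ≤ 1, hence tw(G) ≥ 2. Hence tw(G) = 2 exactly.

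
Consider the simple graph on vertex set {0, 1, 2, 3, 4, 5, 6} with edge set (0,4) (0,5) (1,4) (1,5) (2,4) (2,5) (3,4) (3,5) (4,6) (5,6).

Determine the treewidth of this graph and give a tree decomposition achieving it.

The largest bag has 3 vertices, giving width 2; this decomposition certifies tw(G) ≤ 2. For the lower bound, G contains the cycle 4–1–5–2–4, so G is not a forest; only forests have treewidth ≤ 1, hence tw(G) ≥ 2. Therefore the treewidth is 2.

Treewidth 2.
Bags: B1 = {1, 4, 5}  B2 = {2, 4, 5}  B3 = {0, 4, 5}  B4 = {4, 5, 6}  B5 = {3, 4, 5}
Tree: B1–B2, B2–B3, B3–B4, B4–B5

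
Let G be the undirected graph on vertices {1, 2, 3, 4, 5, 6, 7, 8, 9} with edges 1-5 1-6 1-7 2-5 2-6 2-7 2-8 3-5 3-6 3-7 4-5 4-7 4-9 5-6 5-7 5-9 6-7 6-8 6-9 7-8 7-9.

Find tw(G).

3

A width-3 tree decomposition is:
Bags: B1 = {3, 5, 6, 7}  B2 = {2, 5, 6, 7}  B3 = {1, 5, 6, 7}  B4 = {5, 6, 7, 9}  B5 = {4, 5, 7, 9}  B6 = {2, 6, 7, 8}
Tree: B1–B2, B2–B3, B2–B4, B4–B5, B2–B6
Each bag holds 4 vertices, so the decomposition has width 3, which upper-bounds the treewidth. For the lower bound, the 4 vertices {2, 6, 7, 8} are pairwise adjacent, and any tree decomposition puts a clique entirely inside one bag — forcing width ≥ 3. Combining the bounds, tw(G) = 3.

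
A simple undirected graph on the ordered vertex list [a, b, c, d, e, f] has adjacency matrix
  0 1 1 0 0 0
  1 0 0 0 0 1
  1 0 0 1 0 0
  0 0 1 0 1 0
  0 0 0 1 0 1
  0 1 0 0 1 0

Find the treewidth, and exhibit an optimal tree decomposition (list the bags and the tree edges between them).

Treewidth 2.
One optimal decomposition is:
Bags: B1 = {a, b, c}  B2 = {b, c, f}  B3 = {c, e, f}  B4 = {c, d, e}
Tree: B1–B2, B2–B3, B3–B4

The largest bag has 3 vertices, giving width 2; this decomposition certifies tw(G) ≤ 2. Since c–a–b–f–e–d–c is a cycle in G, G is not acyclic. Forests are exactly the graphs of treewidth ≤ 1, so tw(G) ≥ 2. Combining the bounds, tw(G) = 2.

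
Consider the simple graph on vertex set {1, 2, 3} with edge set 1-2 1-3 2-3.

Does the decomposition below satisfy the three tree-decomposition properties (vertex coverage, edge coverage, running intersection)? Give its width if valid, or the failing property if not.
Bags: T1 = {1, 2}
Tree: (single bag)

A tree decomposition must satisfy three properties: every vertex lies in some bag; for every edge, both endpoints lie together in some bag; and for every vertex, the bags containing it form a connected subtree. Here vertex 3 appears in no bag, so the decomposition is invalid.

No — vertex 3 appears in no bag.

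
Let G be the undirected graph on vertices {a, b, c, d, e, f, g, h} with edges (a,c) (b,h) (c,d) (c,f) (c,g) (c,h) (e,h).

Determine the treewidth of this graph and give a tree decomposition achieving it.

Each bag holds 2 vertices, so the decomposition has width 1, which upper-bounds the treewidth. Any graph with an edge has treewidth ≥ 1, and G has the edge c–h. Therefore the treewidth is 1.

Treewidth 1.
One optimal decomposition is:
Bags: B1 = {c, h}  B2 = {c, g}  B3 = {b, h}  B4 = {e, h}  B5 = {a, c}  B6 = {c, f}  B7 = {c, d}
Tree: B1–B2, B1–B3, B3–B4, B1–B5, B1–B6, B5–B7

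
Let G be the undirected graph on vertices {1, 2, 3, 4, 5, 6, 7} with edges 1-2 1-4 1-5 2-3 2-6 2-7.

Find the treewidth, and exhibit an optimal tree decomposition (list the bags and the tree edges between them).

Each bag holds 2 vertices, so the decomposition has width 1, which upper-bounds the treewidth. G has an edge, so its treewidth is at least 1. Hence tw(G) = 1 exactly.

Treewidth 1.
Bags: B1 = {1, 2}  B2 = {1, 4}  B3 = {2, 7}  B4 = {1, 5}  B5 = {2, 3}  B6 = {2, 6}
Tree: B1–B2, B1–B3, B2–B4, B1–B5, B3–B6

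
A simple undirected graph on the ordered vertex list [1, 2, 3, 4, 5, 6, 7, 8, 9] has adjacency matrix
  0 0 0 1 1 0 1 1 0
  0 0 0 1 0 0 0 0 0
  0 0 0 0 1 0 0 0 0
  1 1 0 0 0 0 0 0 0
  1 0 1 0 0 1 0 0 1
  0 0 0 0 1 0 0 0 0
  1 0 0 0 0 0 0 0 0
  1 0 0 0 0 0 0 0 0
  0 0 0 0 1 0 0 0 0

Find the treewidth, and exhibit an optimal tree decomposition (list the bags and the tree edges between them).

Every bag has size at most 2, so the width is 2 − 1 = 1 and tw(G) ≤ 1. Since G has at least one edge (e.g. 1–5), it is not an edgeless graph, so tw(G) ≥ 1. Therefore the treewidth is 1.

Treewidth 1.
Bags: B1 = {1, 5}  B2 = {3, 5}  B3 = {5, 6}  B4 = {1, 8}  B5 = {1, 7}  B6 = {5, 9}  B7 = {1, 4}  B8 = {2, 4}
Tree: B1–B2, B1–B3, B1–B4, B1–B5, B3–B6, B4–B7, B7–B8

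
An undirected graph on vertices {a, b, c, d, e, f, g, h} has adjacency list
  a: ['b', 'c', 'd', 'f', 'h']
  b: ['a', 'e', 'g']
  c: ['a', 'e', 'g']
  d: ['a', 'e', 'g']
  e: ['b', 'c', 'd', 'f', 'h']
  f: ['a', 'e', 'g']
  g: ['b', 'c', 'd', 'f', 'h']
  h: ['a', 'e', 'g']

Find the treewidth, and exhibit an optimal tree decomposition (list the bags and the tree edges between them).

The largest bag has 4 vertices, giving width 3; this decomposition certifies tw(G) ≤ 3. For the lower bound: the 4 vertex sets {g,h}, {a,f}, {e}, {b} are disjoint, each induces a connected subgraph, and every pair is joined by at least one edge of G. Contracting each set to a single vertex therefore yields K_{4} as a minor, and since treewidth is minor-monotone, tw(G) ≥ tw(K_{4}) = 3. Hence tw(G) = 3 exactly.

Treewidth 3.
One optimal decomposition is:
Bags: B1 = {a, e, g, h}  B2 = {a, e, f, g}  B3 = {a, b, e, g}  B4 = {a, c, e, g}  B5 = {a, d, e, g}
Tree: B1–B2, B2–B3, B3–B4, B4–B5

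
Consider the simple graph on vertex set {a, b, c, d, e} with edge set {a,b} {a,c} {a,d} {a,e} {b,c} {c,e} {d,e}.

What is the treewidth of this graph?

2

A width-2 tree decomposition is:
Bags: B1 = {a, b, c}  B2 = {a, c, e}  B3 = {a, d, e}
Tree: B1–B2, B2–B3
Every bag has size at most 3, so the width is 3 − 1 = 2 and tw(G) ≤ 2. Conversely, {a, d, e} is a clique of size 3, and the vertices of any clique must share a bag in every tree decomposition; so some bag has ≥ 3 vertices and tw(G) ≥ 2. Hence tw(G) = 2 exactly.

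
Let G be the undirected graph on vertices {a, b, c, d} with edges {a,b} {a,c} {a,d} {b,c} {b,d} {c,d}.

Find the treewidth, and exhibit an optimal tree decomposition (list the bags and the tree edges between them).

Treewidth 3.
Bags: B1 = {a, b, c, d}
Tree: (single bag)

A single bag containing all 4 vertices is trivially a valid decomposition of width 3. Conversely, {a, b, c, d} is a clique of size 4, and the vertices of any clique must share a bag in every tree decomposition; so some bag has ≥ 4 vertices and tw(G) ≥ 3. Therefore the treewidth is 3.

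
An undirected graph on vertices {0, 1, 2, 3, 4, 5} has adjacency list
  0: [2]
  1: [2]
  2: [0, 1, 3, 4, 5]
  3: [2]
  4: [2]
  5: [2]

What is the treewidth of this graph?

A width-1 tree decomposition is:
Bags: B1 = {2, 4}  B2 = {1, 2}  B3 = {2, 5}  B4 = {0, 2}  B5 = {2, 3}
Tree: B1–B2, B2–B3, B3–B4, B4–B5
The largest bag has 2 vertices, giving width 1; this decomposition certifies tw(G) ≤ 1. Since G has at least one edge (e.g. 4–2), it is not an edgeless graph, so tw(G) ≥ 1. Therefore the treewidth is 1.

1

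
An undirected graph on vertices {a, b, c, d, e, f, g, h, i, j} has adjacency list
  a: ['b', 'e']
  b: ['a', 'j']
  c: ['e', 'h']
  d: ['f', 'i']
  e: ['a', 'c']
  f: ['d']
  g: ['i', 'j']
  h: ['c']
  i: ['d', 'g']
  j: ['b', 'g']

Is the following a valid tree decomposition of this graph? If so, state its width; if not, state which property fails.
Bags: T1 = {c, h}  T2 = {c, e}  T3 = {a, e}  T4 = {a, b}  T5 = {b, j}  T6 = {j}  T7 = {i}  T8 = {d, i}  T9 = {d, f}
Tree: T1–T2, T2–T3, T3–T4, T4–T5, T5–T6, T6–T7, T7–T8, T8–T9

A tree decomposition must satisfy three properties: every vertex lies in some bag; for every edge, both endpoints lie together in some bag; and for every vertex, the bags containing it form a connected subtree. Here vertex g appears in no bag, so the decomposition is invalid.

No — vertex g appears in no bag.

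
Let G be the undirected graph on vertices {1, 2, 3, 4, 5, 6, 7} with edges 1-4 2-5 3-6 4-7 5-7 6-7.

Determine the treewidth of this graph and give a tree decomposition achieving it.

Each bag holds 2 vertices, so the decomposition has width 1, which upper-bounds the treewidth. Since G has at least one edge (e.g. 7–5), it is not an edgeless graph, so tw(G) ≥ 1. Hence tw(G) = 1 exactly.

Treewidth 1.
Bags: B1 = {5, 7}  B2 = {2, 5}  B3 = {4, 7}  B4 = {1, 4}  B5 = {6, 7}  B6 = {3, 6}
Tree: B1–B2, B1–B3, B3–B4, B1–B5, B5–B6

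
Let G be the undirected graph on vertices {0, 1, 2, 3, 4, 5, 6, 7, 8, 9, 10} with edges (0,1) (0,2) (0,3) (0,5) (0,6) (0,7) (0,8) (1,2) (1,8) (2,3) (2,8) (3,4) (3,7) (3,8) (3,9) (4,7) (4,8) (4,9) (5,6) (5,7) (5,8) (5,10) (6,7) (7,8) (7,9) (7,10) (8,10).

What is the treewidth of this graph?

3

A width-3 tree decomposition is:
Bags: B1 = {0, 5, 7, 8}  B2 = {0, 3, 7, 8}  B3 = {0, 2, 3, 8}  B4 = {3, 4, 7, 8}  B5 = {0, 1, 2, 8}  B6 = {5, 7, 8, 10}  B7 = {0, 5, 6, 7}  B8 = {3, 4, 7, 9}
Tree: B1–B2, B2–B3, B2–B4, B3–B5, B1–B6, B1–B7, B4–B8
The largest bag has 4 vertices, giving width 3; this decomposition certifies tw(G) ≤ 3. Conversely, {0, 1, 2, 8} is a clique of size 4, and the vertices of any clique must share a bag in every tree decomposition; so some bag has ≥ 4 vertices and tw(G) ≥ 3. Therefore the treewidth is 3.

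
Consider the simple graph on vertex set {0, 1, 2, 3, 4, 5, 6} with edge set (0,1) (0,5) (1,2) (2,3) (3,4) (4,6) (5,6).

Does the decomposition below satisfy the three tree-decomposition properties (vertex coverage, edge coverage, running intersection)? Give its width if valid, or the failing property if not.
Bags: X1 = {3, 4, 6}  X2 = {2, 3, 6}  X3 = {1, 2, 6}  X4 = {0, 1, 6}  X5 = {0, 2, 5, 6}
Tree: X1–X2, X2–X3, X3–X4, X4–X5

No — bags containing vertex 2 are not connected in the tree.

A tree decomposition must satisfy three properties: every vertex lies in some bag; for every edge, both endpoints lie together in some bag; and for every vertex, the bags containing it form a connected subtree. Here bags containing vertex 2 are not connected in the tree, so the decomposition is invalid.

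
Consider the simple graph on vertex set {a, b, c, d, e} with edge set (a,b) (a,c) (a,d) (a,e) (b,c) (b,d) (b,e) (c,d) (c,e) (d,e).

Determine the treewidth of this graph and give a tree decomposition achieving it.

With just one bag of size 5, the width is 5 − 1 = 4, so tw(G) ≤ 4. For the lower bound, the 5 vertices {a, b, c, d, e} are pairwise adjacent, and any tree decomposition puts a clique entirely inside one bag — forcing width ≥ 4. Therefore the treewidth is 4.

Treewidth 4.
One optimal decomposition is:
Bags: B1 = {a, b, c, d, e}
Tree: (single bag)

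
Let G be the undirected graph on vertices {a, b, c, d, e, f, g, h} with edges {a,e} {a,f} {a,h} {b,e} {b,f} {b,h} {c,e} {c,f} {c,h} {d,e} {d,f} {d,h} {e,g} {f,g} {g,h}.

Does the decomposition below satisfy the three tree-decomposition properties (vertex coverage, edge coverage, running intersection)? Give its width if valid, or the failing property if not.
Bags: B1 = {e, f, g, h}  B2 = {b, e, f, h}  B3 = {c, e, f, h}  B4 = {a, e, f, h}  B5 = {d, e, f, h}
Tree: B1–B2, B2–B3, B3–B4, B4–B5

Checking the three conditions: (i) the bags cover all of {a, b, c, d, e, f, g, h}; (ii) for each edge, some bag contains both endpoints; (iii) the bags containing any fixed vertex form a subtree. All hold, so the decomposition is valid with width 4 − 1 = 3.

Yes; width 3.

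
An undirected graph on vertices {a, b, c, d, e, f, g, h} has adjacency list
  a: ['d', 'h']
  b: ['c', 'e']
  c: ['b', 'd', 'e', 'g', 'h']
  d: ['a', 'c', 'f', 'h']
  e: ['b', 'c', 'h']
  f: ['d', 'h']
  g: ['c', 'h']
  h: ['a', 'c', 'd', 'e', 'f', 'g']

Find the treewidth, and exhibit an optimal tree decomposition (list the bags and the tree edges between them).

Treewidth 2.
One optimal decomposition is:
Bags: B1 = {c, e, h}  B2 = {b, c, e}  B3 = {c, g, h}  B4 = {c, d, h}  B5 = {a, d, h}  B6 = {d, f, h}
Tree: B1–B2, B1–B3, B1–B4, B4–B5, B5–B6

The largest bag has 3 vertices, giving width 2; this decomposition certifies tw(G) ≤ 2. Conversely, {a, d, h} is a clique of size 3, and the vertices of any clique must share a bag in every tree decomposition; so some bag has ≥ 3 vertices and tw(G) ≥ 2. Therefore the treewidth is 2.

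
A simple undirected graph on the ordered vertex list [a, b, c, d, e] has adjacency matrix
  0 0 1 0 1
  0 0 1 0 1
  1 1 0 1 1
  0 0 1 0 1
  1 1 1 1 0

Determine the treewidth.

A width-2 tree decomposition is:
Bags: B1 = {c, d, e}  B2 = {b, c, e}  B3 = {a, c, e}
Tree: B1–B2, B2–B3
Each bag holds 3 vertices, so the decomposition has width 2, which upper-bounds the treewidth. On the other hand G contains the 3-clique {c, d, e}. A clique must lie in a single bag of any decomposition, so no decomposition can have width below 2. Hence tw(G) = 2 exactly.

2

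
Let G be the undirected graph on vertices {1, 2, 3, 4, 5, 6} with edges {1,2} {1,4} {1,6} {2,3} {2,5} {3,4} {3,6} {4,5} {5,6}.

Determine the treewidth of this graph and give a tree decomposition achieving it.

Treewidth 3.
One optimal decomposition is:
Bags: B1 = {1, 3, 5, 6}  B2 = {1, 2, 3, 5}  B3 = {1, 3, 4, 5}
Tree: B1–B2, B2–B3

Each bag holds 4 vertices, so the decomposition has width 3, which upper-bounds the treewidth. For the lower bound: the 4 vertex sets {5,6}, {2,3}, {1}, {4} are disjoint, each induces a connected subgraph, and every pair is joined by at least one edge of G. Contracting each set to a single vertex therefore yields K_{4} as a minor, and since treewidth is minor-monotone, tw(G) ≥ tw(K_{4}) = 3. The upper and lower bounds meet at 3, so that is the treewidth.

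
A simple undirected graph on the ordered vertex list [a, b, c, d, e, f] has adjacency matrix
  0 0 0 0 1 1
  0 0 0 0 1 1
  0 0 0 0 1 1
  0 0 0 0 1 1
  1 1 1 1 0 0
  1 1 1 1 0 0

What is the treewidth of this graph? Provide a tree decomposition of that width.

The largest bag has 3 vertices, giving width 2; this decomposition certifies tw(G) ≤ 2. For the lower bound, G contains the cycle d–f–c–e–d, so G is not a forest; only forests have treewidth ≤ 1, hence tw(G) ≥ 2. Therefore the treewidth is 2.

Treewidth 2.
One such decomposition:
Bags: B1 = {d, e, f}  B2 = {c, e, f}  B3 = {a, e, f}  B4 = {b, e, f}
Tree: B1–B2, B2–B3, B3–B4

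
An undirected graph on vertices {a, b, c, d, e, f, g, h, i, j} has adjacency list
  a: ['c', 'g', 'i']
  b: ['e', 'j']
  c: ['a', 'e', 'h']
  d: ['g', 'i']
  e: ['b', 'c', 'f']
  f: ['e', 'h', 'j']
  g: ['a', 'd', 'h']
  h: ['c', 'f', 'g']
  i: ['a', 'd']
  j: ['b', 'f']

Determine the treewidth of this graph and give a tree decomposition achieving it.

Treewidth 2.
One optimal decomposition is:
Bags: B1 = {d, g, i}  B2 = {a, g, i}  B3 = {a, g, h}  B4 = {a, c, h}  B5 = {c, f, h}  B6 = {c, e, f}  B7 = {e, f, j}  B8 = {b, e, j}
Tree: B1–B2, B2–B3, B3–B4, B4–B5, B5–B6, B6–B7, B7–B8

Every bag has size at most 3, so the width is 3 − 1 = 2 and tw(G) ≤ 2. Since d–i–a–g–d is a cycle in G, G is not acyclic. Forests are exactly the graphs of treewidth ≤ 1, so tw(G) ≥ 2. Therefore the treewidth is 2.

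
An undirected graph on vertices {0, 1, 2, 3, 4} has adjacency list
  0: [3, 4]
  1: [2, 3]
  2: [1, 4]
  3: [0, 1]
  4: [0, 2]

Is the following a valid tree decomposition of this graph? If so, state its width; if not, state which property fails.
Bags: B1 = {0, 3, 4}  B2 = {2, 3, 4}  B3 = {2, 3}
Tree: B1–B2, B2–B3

No — vertex 1 appears in no bag.

A tree decomposition must satisfy three properties: every vertex lies in some bag; for every edge, both endpoints lie together in some bag; and for every vertex, the bags containing it form a connected subtree. Here vertex 1 appears in no bag, so the decomposition is invalid.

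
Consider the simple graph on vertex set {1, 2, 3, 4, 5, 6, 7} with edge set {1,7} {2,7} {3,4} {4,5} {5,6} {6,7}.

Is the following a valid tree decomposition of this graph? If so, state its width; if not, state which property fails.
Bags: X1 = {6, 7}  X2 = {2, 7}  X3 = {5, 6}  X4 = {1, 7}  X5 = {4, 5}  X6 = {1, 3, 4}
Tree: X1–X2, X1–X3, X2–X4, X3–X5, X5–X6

No — bags containing vertex 1 are not connected in the tree.

A tree decomposition must satisfy three properties: every vertex lies in some bag; for every edge, both endpoints lie together in some bag; and for every vertex, the bags containing it form a connected subtree. Here bags containing vertex 1 are not connected in the tree, so the decomposition is invalid.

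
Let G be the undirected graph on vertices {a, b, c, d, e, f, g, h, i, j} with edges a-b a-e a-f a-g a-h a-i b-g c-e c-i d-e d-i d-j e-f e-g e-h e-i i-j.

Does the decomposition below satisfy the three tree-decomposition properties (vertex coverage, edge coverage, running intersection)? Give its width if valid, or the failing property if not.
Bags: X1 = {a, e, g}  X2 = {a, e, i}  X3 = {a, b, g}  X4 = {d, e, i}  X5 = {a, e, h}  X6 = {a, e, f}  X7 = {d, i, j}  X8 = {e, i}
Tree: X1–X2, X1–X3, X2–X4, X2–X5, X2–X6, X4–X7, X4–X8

A tree decomposition must satisfy three properties: every vertex lies in some bag; for every edge, both endpoints lie together in some bag; and for every vertex, the bags containing it form a connected subtree. Here vertex c appears in no bag, so the decomposition is invalid.

No — vertex c appears in no bag.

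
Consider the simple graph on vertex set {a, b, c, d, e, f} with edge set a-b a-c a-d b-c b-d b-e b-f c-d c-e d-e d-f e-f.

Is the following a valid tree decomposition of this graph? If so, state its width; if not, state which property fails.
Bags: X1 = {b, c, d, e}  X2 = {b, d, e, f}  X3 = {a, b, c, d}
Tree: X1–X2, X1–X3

Yes; width 3.

Checking the three conditions: (i) the bags cover all of {a, b, c, d, e, f}; (ii) for each edge, some bag contains both endpoints; (iii) the bags containing any fixed vertex form a subtree. All hold, so the decomposition is valid with width 4 − 1 = 3.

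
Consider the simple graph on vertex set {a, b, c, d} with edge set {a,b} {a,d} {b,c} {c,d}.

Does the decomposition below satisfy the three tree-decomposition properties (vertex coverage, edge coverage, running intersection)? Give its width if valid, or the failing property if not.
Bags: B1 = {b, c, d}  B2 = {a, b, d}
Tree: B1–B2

Yes; width 2.

Every vertex of G appears in some bag (union = {a, b, c, d}); every edge is covered by a bag; and for each vertex v the set of bags containing v is connected in the bag tree. The decomposition is therefore valid. The largest bag has 3 vertices, so the width is 2.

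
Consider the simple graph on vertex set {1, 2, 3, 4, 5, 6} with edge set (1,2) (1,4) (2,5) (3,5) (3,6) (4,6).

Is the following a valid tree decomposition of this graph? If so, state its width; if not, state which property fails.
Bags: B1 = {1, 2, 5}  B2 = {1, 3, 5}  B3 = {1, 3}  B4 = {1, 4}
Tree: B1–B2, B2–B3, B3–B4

No — vertex 6 appears in no bag.

A tree decomposition must satisfy three properties: every vertex lies in some bag; for every edge, both endpoints lie together in some bag; and for every vertex, the bags containing it form a connected subtree. Here vertex 6 appears in no bag, so the decomposition is invalid.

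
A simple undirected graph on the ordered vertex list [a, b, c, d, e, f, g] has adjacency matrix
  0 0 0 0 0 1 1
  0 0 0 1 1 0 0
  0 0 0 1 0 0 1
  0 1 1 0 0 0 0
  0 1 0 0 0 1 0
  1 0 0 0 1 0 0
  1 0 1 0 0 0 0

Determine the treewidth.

A width-2 tree decomposition is:
Bags: B1 = {a, f, g}  B2 = {c, f, g}  B3 = {c, d, f}  B4 = {b, d, f}  B5 = {b, e, f}
Tree: B1–B2, B2–B3, B3–B4, B4–B5
The largest bag has 3 vertices, giving width 2; this decomposition certifies tw(G) ≤ 2. Since f–a–g–c–d–b–e–f is a cycle in G, G is not acyclic. Forests are exactly the graphs of treewidth ≤ 1, so tw(G) ≥ 2. Hence tw(G) = 2 exactly.

2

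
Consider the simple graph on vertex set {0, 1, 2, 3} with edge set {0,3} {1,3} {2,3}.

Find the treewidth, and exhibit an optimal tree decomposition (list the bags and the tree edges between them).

Treewidth 1.
Bags: B1 = {1, 3}  B2 = {0, 3}  B3 = {2, 3}
Tree: B1–B2, B2–B3

Each bag holds 2 vertices, so the decomposition has width 1, which upper-bounds the treewidth. Since G has at least one edge (e.g. 1–3), it is not an edgeless graph, so tw(G) ≥ 1. Combining the bounds, tw(G) = 1.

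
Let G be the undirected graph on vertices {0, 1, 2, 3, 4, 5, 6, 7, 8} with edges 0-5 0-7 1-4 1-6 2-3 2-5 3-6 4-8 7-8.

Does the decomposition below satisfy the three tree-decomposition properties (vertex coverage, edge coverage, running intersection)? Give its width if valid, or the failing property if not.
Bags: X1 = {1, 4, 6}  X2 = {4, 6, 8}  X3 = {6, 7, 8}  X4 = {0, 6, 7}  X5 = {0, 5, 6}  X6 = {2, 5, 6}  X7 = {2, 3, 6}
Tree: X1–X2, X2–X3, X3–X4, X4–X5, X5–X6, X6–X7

Yes; width 2.

Checking the three conditions: (i) the bags cover all of {0, 1, 2, 3, 4, 5, 6, 7, 8}; (ii) for each edge, some bag contains both endpoints; (iii) the bags containing any fixed vertex form a subtree. All hold, so the decomposition is valid with width 3 − 1 = 2.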